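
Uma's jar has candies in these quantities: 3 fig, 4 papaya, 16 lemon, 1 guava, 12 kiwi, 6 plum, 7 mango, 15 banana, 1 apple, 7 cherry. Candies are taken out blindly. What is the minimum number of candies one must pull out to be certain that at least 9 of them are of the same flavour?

Pigeonhole: put each drawn candy into a box by flavour. The largest draw with every box below 9 takes min(count, 8) from each flavour; flavours with fewer than 8 contribute all they have.
Σ min(cᵢ, 8) = 3 + 4 + 8 + 1 + 8 + 6 + 7 + 8 + 1 + 7 = 53.
Draw number 53 + 1 = 54 must push one box to 9.

54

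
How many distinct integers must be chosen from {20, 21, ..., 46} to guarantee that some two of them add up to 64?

A set avoiding the sum 64 can contain at most one of each pair {x, 64−x}, plus the 3 elements whose complement lies outside the range or equal to its own complement.
The integers 32, …, 46 (15 of them) are such a set: any two sum to at least 32+33 = 65 > 64.
Any 16th integer completes one of the 12 pairs, so 16 choices force a sum of 64.

16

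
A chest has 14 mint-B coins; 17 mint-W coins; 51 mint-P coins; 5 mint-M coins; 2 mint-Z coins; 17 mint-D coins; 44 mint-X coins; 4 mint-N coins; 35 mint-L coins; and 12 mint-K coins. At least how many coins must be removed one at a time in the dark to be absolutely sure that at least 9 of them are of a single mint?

An adversary could hand out at most 8 coins per mint (mint-M, mint-Z, mint-N run out sooner): 8 + 8 + 8 + 5 + 2 + 8 + 8 + 4 + 8 + 8 = 67 coins and still no mint has 9.
By pigeonhole, one more coin lands in a mint already at 8, so 68 draws are enough and 67 are not.

68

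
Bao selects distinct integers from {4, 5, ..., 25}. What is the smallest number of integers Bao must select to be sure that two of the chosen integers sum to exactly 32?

14

Two chosen integers sum to 32 exactly when both halves of some pair {x, 32−x} with 7 ≤ x ≤ 32−x ≤ 25 are chosen — 9 such pairs.
The remaining 4 elements (those with no distinct partner in range) can never complete a 32-sum, so the worst case takes all of them and one from each pair: 4 + 9 = 13.
By pigeonhole, the 14th integer has to be the second member of some pair, so 13 + 1 = 14.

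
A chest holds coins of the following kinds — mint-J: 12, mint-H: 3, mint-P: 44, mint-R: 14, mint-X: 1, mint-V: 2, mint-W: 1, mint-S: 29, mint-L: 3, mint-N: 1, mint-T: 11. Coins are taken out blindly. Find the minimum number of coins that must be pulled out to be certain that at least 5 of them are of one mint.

Pigeonhole: put each drawn coin into a box by mint. The largest draw with every box below 5 takes min(count, 4) from each mint; mints with fewer than 4 contribute all they have.
Σ min(cᵢ, 4) = 4 + 3 + 4 + 4 + 1 + 2 + 1 + 4 + 3 + 1 + 4 = 31.
Draw number 31 + 1 = 32 must push one box to 5.

32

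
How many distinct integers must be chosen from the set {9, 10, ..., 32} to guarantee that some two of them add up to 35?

16

Two chosen integers sum to 35 exactly when both halves of some pair {x, 35−x} with 9 ≤ x ≤ 35−x ≤ 26 are chosen — 9 such pairs.
The remaining 6 elements (those with no distinct partner in range) can never complete a 35-sum, so the worst case takes all of them and one from each pair: 6 + 9 = 15.
Pigeonhole: the 16th integer has to be the second member of some pair, so 15 + 1 = 16.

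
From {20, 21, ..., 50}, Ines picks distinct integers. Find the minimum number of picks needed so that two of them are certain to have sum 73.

18

A set avoiding the sum 73 can contain at most one of each pair {x, 73−x}, plus the 3 elements whose complement lies outside the range.
The integers 20, …, 36 (17 of them) are such a set: any two sum to at least 20+21 = 41 and at most 35+36 = 71 < 73.
By pigeonhole, any 18th integer completes one of the 14 pairs, so 18 choices force a sum of 73.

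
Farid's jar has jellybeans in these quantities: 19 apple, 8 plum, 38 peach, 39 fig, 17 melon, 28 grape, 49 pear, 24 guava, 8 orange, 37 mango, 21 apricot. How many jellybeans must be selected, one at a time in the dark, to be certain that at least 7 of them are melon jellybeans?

In the worst case for collecting melon jellybeans, every non-melon jellybean comes out first.
There are 19 + 8 + 38 + 39 + 28 + 49 + 24 + 8 + 37 + 21 = 271 non-melon jellybeans altogether.
After those, each further jellybean must be melon, so 271 + 7 = 278 draws guarantee 7 melon jellybeans.

278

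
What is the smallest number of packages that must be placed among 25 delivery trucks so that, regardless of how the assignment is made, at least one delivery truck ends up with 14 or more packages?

326

With 325 packages one could put exactly 13 in each of the 25 delivery trucks, and no delivery truck would reach 14.
One more package must land in a delivery truck that already has 13, giving it 14.
So 25 × 13 + 1 = 326 packages are required.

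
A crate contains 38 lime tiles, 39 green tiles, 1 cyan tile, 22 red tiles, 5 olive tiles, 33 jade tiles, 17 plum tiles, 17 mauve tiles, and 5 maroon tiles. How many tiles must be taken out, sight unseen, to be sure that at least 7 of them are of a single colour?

Put each drawn tile into a box by colour. The largest draw with every box below 7 takes min(count, 6) from each colour; colours with fewer than 6 contribute all they have.
Σ min(cᵢ, 6) = 6 + 6 + 1 + 6 + 5 + 6 + 6 + 6 + 5 = 47.
Draw number 47 + 1 = 48 must push one box to 7.

48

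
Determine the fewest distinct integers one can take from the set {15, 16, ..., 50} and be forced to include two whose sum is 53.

25

Two chosen integers sum to 53 exactly when both halves of some pair {x, 53−x} with 15 ≤ x ≤ 53−x ≤ 38 are chosen — 12 such pairs.
The remaining 12 elements (those with no distinct partner in range) can never complete a 53-sum, so the worst case takes all of them and one from each pair: 12 + 12 = 24.
The 25th integer has to be the second member of some pair, so 24 + 1 = 25.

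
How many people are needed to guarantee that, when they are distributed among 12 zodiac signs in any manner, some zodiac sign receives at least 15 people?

With 168 people one could put exactly 14 in each of the 12 zodiac signs, and no zodiac sign would reach 15.
Pigeonhole: one more person must land in a zodiac sign that already has 14, giving it 15.
So 12 × 14 + 1 = 169 people are required.

169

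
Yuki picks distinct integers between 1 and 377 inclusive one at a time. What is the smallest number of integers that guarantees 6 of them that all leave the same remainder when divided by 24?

Pigeonhole: the 24 residue classes mod 24 are the pigeonholes.
With 120 integers one could put 5 in each residue class and have no class reach 6.
The 121st integer pushes some class to 6, so 24·5 + 1 = 121.

121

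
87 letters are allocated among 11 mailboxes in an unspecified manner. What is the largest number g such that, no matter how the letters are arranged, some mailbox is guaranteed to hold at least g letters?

8

The 11 mailboxes are the holes and the 87 letters are the pigeons.
If every mailbox held at most 7 letters, the total would be at most 11 × 7 = 77, which is less than 87.
So some mailbox holds at least ⌈87/11⌉ = 8 letters.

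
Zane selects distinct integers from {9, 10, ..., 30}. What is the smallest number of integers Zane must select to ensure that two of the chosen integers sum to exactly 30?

Group the elements by complementary pair {x, 30−x}: {9,21}, {10,20}, {11,19}, …, giving 6 two-element pairs, the single value 15 (it cannot pair with itself since the integers are distinct), and 9 integers whose partner 30−x falls outside [9,30].
Pigeonhole: treating each of those 16 groups as a pigeonhole, one can pick one integer per group — 16 integers — with no two summing to 30.
The 17th integer lands in an occupied pair, forcing a sum of 30.

17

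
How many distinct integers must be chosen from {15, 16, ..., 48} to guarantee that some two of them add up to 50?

25

Two chosen integers sum to 50 exactly when both halves of some pair {x, 50−x} with 15 ≤ x ≤ 50−x ≤ 35 are chosen — 10 such pairs.
The remaining 14 elements (those with no distinct partner in range) can never complete a 50-sum, so the worst case takes all of them and one from each pair: 14 + 10 = 24.
By pigeonhole, the 25th integer has to be the second member of some pair, so 24 + 1 = 25.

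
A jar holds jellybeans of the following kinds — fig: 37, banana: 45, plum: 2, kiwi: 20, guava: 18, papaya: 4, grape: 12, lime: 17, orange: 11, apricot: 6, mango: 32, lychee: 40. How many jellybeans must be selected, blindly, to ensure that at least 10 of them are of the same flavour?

By pigeonhole, put each drawn jellybean into a box by flavour. The largest draw with every box below 10 takes min(count, 9) from each flavour; flavours with fewer than 9 contribute all they have.
Σ min(cᵢ, 9) = 9 + 9 + 2 + 9 + 9 + 4 + 9 + 9 + 9 + 6 + 9 + 9 = 93.
Draw number 93 + 1 = 94 must push one box to 10.

94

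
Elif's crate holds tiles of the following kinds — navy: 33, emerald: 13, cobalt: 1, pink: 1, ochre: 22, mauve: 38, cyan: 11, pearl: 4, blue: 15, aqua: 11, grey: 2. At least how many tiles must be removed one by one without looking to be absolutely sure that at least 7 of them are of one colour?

51

An adversary could hand out at most 6 tiles per colour (4 colours run out sooner): 6 + 6 + 1 + 1 + 6 + 6 + 6 + 4 + 6 + 6 + 2 = 50 tiles and still no colour has 7.
By pigeonhole, one more tile lands in a colour already at 6, so 51 draws are enough and 50 are not.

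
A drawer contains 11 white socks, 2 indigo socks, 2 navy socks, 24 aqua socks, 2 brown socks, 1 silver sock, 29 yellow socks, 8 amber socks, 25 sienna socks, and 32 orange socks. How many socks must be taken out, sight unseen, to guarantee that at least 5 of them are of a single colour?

32

By pigeonhole, the 10 colours are the holes; the socks drawn are the pigeons.
To avoid 5 of any one colour, the worst case takes at most 4 of each colour, or every sock of a colour that has fewer than 4.
That gives 4 + 2 + 2 + 4 + 2 + 1 + 4 + 4 + 4 + 4 = 31 socks with no colour reaching 5.
The next sock forces some colour to 5, so 31 + 1 = 32.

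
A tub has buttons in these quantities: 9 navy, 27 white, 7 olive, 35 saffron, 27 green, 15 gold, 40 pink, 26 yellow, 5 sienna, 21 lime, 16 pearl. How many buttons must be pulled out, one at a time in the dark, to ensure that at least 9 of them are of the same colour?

Put each drawn button into a box by colour. The largest draw with every box below 9 takes min(count, 8) from each colour; colours with fewer than 8 contribute all they have.
Σ min(cᵢ, 8) = 8 + 8 + 7 + 8 + 8 + 8 + 8 + 8 + 5 + 8 + 8 = 84.
Draw number 84 + 1 = 85 must push one box to 9.

85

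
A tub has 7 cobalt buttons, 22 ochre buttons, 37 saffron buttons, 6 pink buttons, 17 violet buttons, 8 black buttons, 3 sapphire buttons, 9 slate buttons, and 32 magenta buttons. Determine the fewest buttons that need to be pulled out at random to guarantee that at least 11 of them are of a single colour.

By pigeonhole, put each drawn button into a box by colour. The largest draw with every box below 11 takes min(count, 10) from each colour; colours with fewer than 10 contribute all they have.
Σ min(cᵢ, 10) = 7 + 10 + 10 + 6 + 10 + 8 + 3 + 9 + 10 = 73.
Draw number 73 + 1 = 74 must push one box to 11.

74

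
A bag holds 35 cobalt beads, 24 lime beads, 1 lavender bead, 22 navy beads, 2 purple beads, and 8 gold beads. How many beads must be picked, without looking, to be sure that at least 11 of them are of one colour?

The 6 colours are the holes; the beads drawn are the pigeons.
To avoid 11 of any one colour, the worst case takes at most 10 of each colour, or every bead of a colour that has fewer than 10.
That gives 10 + 10 + 1 + 10 + 2 + 8 = 41 beads with no colour reaching 11.
The next bead forces some colour to 11, so 41 + 1 = 42.

42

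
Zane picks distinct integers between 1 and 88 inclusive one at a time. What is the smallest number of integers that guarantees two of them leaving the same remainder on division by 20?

21

By the pigeonhole principle, the 20 residue classes mod 20 are the pigeonholes.
With 20 integers one could put 1 in each residue class and have no class reach 2.
The 21st integer pushes some class to 2, so 20·1 + 1 = 21.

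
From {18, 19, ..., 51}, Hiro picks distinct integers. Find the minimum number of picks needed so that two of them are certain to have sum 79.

23

Two chosen integers sum to 79 exactly when both halves of some pair {x, 79−x} with 28 ≤ x ≤ 79−x ≤ 51 are chosen — 12 such pairs.
The remaining 10 elements (those with no distinct partner in range) can never complete a 79-sum, so the worst case takes all of them and one from each pair: 10 + 12 = 22.
By the pigeonhole principle, the 23rd integer has to be the second member of some pair, so 22 + 1 = 23.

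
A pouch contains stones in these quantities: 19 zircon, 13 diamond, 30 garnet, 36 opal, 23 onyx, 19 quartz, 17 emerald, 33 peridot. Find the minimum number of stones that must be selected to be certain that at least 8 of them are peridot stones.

165

In the worst case for collecting peridot stones, every non-peridot stone comes out first.
There are 19 + 13 + 30 + 36 + 23 + 19 + 17 = 157 non-peridot stones altogether.
After those, each further stone must be peridot, so 157 + 8 = 165 draws guarantee 8 peridot stones.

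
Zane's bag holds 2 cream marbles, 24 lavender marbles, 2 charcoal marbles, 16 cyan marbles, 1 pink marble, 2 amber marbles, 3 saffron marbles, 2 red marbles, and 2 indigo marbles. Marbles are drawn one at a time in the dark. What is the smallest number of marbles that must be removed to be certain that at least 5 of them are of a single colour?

Pigeonhole: put each drawn marble into a box by colour. The largest draw with every box below 5 takes min(count, 4) from each colour; colours with fewer than 4 contribute all they have.
Σ min(cᵢ, 4) = 2 + 4 + 2 + 4 + 1 + 2 + 3 + 2 + 2 = 22.
Draw number 22 + 1 = 23 must push one box to 5.

23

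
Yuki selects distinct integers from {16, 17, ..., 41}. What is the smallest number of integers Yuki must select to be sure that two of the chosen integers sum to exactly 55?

A set avoiding the sum 55 can contain at most one of each pair {x, 55−x}, plus the 2 elements whose complement lies outside the range.
The integers 28, …, 41 (14 of them) are such a set: any two sum to at least 28+29 = 57 > 55.
Any 15th integer completes one of the 12 pairs, so 15 choices force a sum of 55.

15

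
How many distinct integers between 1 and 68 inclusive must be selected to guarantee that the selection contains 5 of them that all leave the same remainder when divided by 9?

37

Pigeonhole: the 9 residue classes mod 9 are the pigeonholes.
With 36 integers one could put 4 in each residue class and have no class reach 5.
The 37th integer pushes some class to 5, so 9·4 + 1 = 37.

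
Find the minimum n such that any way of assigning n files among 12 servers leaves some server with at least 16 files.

With 180 files one could put exactly 15 in each of the 12 servers, and no server would reach 16.
Pigeonhole: one more file must land in a server that already has 15, giving it 16.
So 12 × 15 + 1 = 181 files are required.

181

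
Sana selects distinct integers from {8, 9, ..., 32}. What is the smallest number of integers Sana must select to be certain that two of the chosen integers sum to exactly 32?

Two chosen integers sum to 32 exactly when both halves of some pair {x, 32−x} with 8 ≤ x ≤ 32−x ≤ 24 are chosen — 8 such pairs.
The remaining 9 elements (those with no distinct partner in range) can never complete a 32-sum, so the worst case takes all of them and one from each pair: 9 + 8 = 17.
The 18th integer has to be the second member of some pair, so 17 + 1 = 18.

18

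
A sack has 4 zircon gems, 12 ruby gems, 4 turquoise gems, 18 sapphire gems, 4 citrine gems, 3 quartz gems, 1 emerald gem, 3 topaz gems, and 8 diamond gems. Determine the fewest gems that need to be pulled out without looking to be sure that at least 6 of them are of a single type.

35

An adversary could hand out at most 5 gems per type (6 types run out sooner): 4 + 5 + 4 + 5 + 4 + 3 + 1 + 3 + 5 = 34 gems and still no type has 6.
One more gem lands in a type already at 5, so 35 draws are enough and 34 are not.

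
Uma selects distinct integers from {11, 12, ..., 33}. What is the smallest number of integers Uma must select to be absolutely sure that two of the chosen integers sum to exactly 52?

17

Group the elements by complementary pair {x, 52−x}: {19,33}, {20,32}, {21,31}, …, giving 7 two-element pairs, the single value 26 (it cannot pair with itself since the integers are distinct), and 8 integers whose partner 52−x falls outside [11,33].
Treating each of those 16 groups as a pigeonhole, one can pick one integer per group — 16 integers — with no two summing to 52.
The 17th integer lands in an occupied pair, forcing a sum of 52.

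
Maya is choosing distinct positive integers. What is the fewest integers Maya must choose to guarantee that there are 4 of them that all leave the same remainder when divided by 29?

88

The 29 residue classes mod 29 are the pigeonholes.
With 87 integers one could put 3 in each residue class and have no class reach 4.
The 88th integer pushes some class to 4, so 29·3 + 1 = 88.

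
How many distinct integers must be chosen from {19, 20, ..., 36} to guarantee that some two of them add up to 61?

13

A set avoiding the sum 61 can contain at most one of each pair {x, 61−x}, plus the 6 elements whose complement lies outside the range.
The integers 19, …, 30 (12 of them) are such a set: any two sum to at least 19+20 = 39 and at most 29+30 = 59 < 61.
Pigeonhole: any 13th integer completes one of the 6 pairs, so 13 choices force a sum of 61.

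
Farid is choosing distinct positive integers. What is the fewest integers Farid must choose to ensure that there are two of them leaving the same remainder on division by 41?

Pigeonhole: the 41 residue classes mod 41 are the pigeonholes.
With 41 integers one could put 1 in each residue class and have no class reach 2.
The 42nd integer pushes some class to 2, so 41·1 + 1 = 42.

42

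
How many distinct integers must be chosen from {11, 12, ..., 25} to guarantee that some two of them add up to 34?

10

A set avoiding the sum 34 can contain at most one of each pair {x, 34−x}, plus the 3 elements whose complement lies outside the range or equal to its own complement.
The integers 17, …, 25 (9 of them) are such a set: any two sum to at least 17+18 = 35 > 34.
By the pigeonhole principle, any 10th integer completes one of the 6 pairs, so 10 choices force a sum of 34.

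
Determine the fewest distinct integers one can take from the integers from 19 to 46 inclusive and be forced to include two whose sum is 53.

Two chosen integers sum to 53 exactly when both halves of some pair {x, 53−x} with 19 ≤ x ≤ 53−x ≤ 34 are chosen — 8 such pairs.
The remaining 12 elements (those with no distinct partner in range) can never complete a 53-sum, so the worst case takes all of them and one from each pair: 12 + 8 = 20.
By pigeonhole, the 21st integer has to be the second member of some pair, so 20 + 1 = 21.

21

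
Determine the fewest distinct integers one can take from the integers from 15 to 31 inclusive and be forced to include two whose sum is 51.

12

Group the elements by complementary pair {x, 51−x}: {20,31}, {21,30}, {22,29}, …, giving 6 two-element pairs and 5 integers whose partner 51−x falls outside [15,31].
Treating each of those 11 groups as a pigeonhole, one can pick one integer per group — 11 integers — with no two summing to 51.
The 12th integer lands in an occupied pair, forcing a sum of 51.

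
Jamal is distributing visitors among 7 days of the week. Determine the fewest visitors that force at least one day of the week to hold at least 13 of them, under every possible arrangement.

85

With 84 visitors one could put exactly 12 in each of the 7 days of the week, and no day of the week would reach 13.
By pigeonhole, one more visitor must land in a day of the week that already has 12, giving it 13.
So 7 × 12 + 1 = 85 visitors are required.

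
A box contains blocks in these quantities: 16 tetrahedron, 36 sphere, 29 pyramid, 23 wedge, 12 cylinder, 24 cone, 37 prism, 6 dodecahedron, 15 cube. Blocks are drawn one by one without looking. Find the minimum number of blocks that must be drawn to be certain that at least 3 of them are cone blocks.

177

In the worst case for collecting cone blocks, every non-cone block comes out first.
There are 16 + 36 + 29 + 23 + 12 + 37 + 6 + 15 = 174 non-cone blocks altogether.
After those, each further block must be cone, so 174 + 3 = 177 draws guarantee 3 cone blocks.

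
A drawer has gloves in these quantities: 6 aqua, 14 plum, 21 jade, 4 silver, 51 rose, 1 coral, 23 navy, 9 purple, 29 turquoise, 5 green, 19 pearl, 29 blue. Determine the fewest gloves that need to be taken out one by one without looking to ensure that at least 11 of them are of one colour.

Put each drawn glove into a box by colour. The largest draw with every box below 11 takes min(count, 10) from each colour; colours with fewer than 10 contribute all they have.
Σ min(cᵢ, 10) = 6 + 10 + 10 + 4 + 10 + 1 + 10 + 9 + 10 + 5 + 10 + 10 = 95.
Draw number 95 + 1 = 96 must push one box to 11.

96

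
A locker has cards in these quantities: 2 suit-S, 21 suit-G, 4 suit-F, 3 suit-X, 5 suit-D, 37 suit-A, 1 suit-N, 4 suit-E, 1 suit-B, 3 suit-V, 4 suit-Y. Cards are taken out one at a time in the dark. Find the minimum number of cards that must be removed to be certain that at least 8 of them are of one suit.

Put each drawn card into a box by suit. The largest draw with every box below 8 takes min(count, 7) from each suit; suits with fewer than 7 contribute all they have.
Σ min(cᵢ, 7) = 2 + 7 + 4 + 3 + 5 + 7 + 1 + 4 + 1 + 3 + 4 = 41.
Draw number 41 + 1 = 42 must push one box to 8.

42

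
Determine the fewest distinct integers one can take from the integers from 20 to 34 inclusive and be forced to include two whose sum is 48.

A set avoiding the sum 48 can contain at most one of each pair {x, 48−x}, plus the 7 elements whose complement lies outside the range or equal to its own complement.
The integers 24, …, 34 (11 of them) are such a set: any two sum to at least 24+25 = 49 > 48.
Any 12th integer completes one of the 4 pairs, so 12 choices force a sum of 48.

12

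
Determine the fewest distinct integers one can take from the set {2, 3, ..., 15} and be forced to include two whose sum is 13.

Group the elements by complementary pair {x, 13−x}: {2,11}, {3,10}, {4,9}, …, giving 5 two-element pairs and 4 integers whose partner 13−x falls outside [2,15].
By the pigeonhole principle, treating each of those 9 groups as a pigeonhole, one can pick one integer per group — 9 integers — with no two summing to 13.
The 10th integer lands in an occupied pair, forcing a sum of 13.

10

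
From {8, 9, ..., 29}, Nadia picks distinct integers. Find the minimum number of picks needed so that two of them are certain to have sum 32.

15

Two chosen integers sum to 32 exactly when both halves of some pair {x, 32−x} with 8 ≤ x ≤ 32−x ≤ 24 are chosen — 8 such pairs.
The remaining 6 elements (those with no distinct partner in range) can never complete a 32-sum, so the worst case takes all of them and one from each pair: 6 + 8 = 14.
The 15th integer has to be the second member of some pair, so 14 + 1 = 15.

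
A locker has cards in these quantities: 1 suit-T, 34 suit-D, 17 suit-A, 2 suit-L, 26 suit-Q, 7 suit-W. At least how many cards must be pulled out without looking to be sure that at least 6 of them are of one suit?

An adversary could hand out at most 5 cards per suit (suit-T, suit-L run out sooner): 1 + 5 + 5 + 2 + 5 + 5 = 23 cards and still no suit has 6.
By the pigeonhole principle, one more card lands in a suit already at 5, so 24 draws are enough and 23 are not.

24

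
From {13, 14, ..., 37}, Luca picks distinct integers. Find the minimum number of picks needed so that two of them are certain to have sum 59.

18

Group the elements by complementary pair {x, 59−x}: {22,37}, {23,36}, {24,35}, …, giving 8 two-element pairs and 9 integers whose partner 59−x falls outside [13,37].
Treating each of those 17 groups as a pigeonhole, one can pick one integer per group — 17 integers — with no two summing to 59.
The 18th integer lands in an occupied pair, forcing a sum of 59.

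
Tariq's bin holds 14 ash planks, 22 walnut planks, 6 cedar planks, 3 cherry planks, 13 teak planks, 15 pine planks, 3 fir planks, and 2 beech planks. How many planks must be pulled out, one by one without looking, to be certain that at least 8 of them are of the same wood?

43

The 8 woods are the holes; the planks drawn are the pigeons.
To avoid 8 of any one wood, the worst case takes at most 7 of each wood, or every plank of a wood that has fewer than 7.
That gives 7 + 7 + 6 + 3 + 7 + 7 + 3 + 2 = 42 planks with no wood reaching 8.
The next plank forces some wood to 8, so 42 + 1 = 43.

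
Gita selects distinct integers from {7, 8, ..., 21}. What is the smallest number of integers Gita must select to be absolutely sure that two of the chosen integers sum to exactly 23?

11

Two chosen integers sum to 23 exactly when both halves of some pair {x, 23−x} with 7 ≤ x ≤ 23−x ≤ 16 are chosen — 5 such pairs.
The remaining 5 elements (those with no distinct partner in range) can never complete a 23-sum, so the worst case takes all of them and one from each pair: 5 + 5 = 10.
By the pigeonhole principle, the 11th integer has to be the second member of some pair, so 10 + 1 = 11.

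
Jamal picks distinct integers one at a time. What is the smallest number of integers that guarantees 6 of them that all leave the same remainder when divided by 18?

91

By pigeonhole, the 18 residue classes mod 18 are the pigeonholes.
With 90 integers one could put 5 in each residue class and have no class reach 6.
The 91st integer pushes some class to 6, so 18·5 + 1 = 91.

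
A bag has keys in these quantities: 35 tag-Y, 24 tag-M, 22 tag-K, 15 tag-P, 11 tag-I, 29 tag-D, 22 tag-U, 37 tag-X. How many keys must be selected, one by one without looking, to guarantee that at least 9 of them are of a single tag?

The 8 tags are the holes; the keys drawn are the pigeons.
To avoid 9 of any one tag, the worst case takes at most 8 of each tag.
That gives 8 + 8 + 8 + 8 + 8 + 8 + 8 + 8 = 64 keys with no tag reaching 9.
The next key forces some tag to 9, so 64 + 1 = 65.

65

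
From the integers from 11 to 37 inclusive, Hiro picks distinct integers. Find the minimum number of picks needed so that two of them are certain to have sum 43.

A set avoiding the sum 43 can contain at most one of each pair {x, 43−x}, plus the 5 elements whose complement lies outside the range.
The integers 22, …, 37 (16 of them) are such a set: any two sum to at least 22+23 = 45 > 43.
By the pigeonhole principle, any 17th integer completes one of the 11 pairs, so 17 choices force a sum of 43.

17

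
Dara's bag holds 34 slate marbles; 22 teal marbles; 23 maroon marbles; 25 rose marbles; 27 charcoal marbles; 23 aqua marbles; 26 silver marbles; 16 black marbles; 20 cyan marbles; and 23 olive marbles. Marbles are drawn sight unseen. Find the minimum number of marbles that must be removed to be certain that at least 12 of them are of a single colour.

An adversary could hand out at most 11 marbles per colour: 11 + 11 + 11 + 11 + 11 + 11 + 11 + 11 + 11 + 11 = 110 marbles and still no colour has 12.
One more marble lands in a colour already at 11, so 111 draws are enough and 110 are not.

111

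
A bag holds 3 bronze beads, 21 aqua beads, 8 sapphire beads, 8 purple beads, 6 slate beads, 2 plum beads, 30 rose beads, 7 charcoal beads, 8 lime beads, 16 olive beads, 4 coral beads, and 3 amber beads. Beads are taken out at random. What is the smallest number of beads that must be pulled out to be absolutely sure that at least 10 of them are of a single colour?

77

Pigeonhole: the 12 colours are the holes; the beads drawn are the pigeons.
To avoid 10 of any one colour, the worst case takes at most 9 of each colour, or every bead of a colour that has fewer than 9.
That gives 3 + 9 + 8 + 8 + 6 + 2 + 9 + 7 + 8 + 9 + 4 + 3 = 76 beads with no colour reaching 10.
The next bead forces some colour to 10, so 76 + 1 = 77.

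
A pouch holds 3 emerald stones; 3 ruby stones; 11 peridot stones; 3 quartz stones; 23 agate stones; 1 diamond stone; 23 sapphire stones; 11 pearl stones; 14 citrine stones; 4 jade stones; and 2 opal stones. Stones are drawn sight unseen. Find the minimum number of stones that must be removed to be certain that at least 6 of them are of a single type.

42

The 11 types are the holes; the stones drawn are the pigeons.
To avoid 6 of any one type, the worst case takes at most 5 of each type, or every stone of a type that has fewer than 5.
That gives 3 + 3 + 5 + 3 + 5 + 1 + 5 + 5 + 5 + 4 + 2 = 41 stones with no type reaching 6.
The next stone forces some type to 6, so 41 + 1 = 42.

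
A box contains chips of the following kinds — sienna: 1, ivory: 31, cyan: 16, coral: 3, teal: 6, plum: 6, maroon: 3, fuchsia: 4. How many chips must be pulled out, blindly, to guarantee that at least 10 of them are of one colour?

By the pigeonhole principle, put each drawn chip into a box by colour. The largest draw with every box below 10 takes min(count, 9) from each colour; colours with fewer than 9 contribute all they have.
Σ min(cᵢ, 9) = 1 + 9 + 9 + 3 + 6 + 6 + 3 + 4 = 41.
Draw number 41 + 1 = 42 must push one box to 10.

42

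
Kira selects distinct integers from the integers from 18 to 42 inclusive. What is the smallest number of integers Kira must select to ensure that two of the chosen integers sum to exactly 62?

A set avoiding the sum 62 can contain at most one of each pair {x, 62−x}, plus the 3 elements whose complement lies outside the range or equal to its own complement.
The integers 18, …, 31 (14 of them) are such a set: any two sum to at least 18+19 = 37 and at most 30+31 = 61 < 62.
By pigeonhole, any 15th integer completes one of the 11 pairs, so 15 choices force a sum of 62.

15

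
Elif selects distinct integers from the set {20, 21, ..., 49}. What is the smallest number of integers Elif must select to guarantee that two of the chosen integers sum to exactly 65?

18

A set avoiding the sum 65 can contain at most one of each pair {x, 65−x}, plus the 4 elements whose complement lies outside the range.
The integers 33, …, 49 (17 of them) are such a set: any two sum to at least 33+34 = 67 > 65.
By pigeonhole, any 18th integer completes one of the 13 pairs, so 18 choices force a sum of 65.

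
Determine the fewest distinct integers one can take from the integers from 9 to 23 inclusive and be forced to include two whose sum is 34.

10

A set avoiding the sum 34 can contain at most one of each pair {x, 34−x}, plus the 3 elements whose complement lies outside the range or equal to its own complement.
The integers 9, …, 17 (9 of them) are such a set: any two sum to at least 9+10 = 19 and at most 16+17 = 33 < 34.
Any 10th integer completes one of the 6 pairs, so 10 choices force a sum of 34.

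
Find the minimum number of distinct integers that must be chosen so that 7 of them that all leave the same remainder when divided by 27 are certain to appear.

163

The 27 residue classes mod 27 are the pigeonholes.
With 162 integers one could put 6 in each residue class and have no class reach 7.
The 163rd integer pushes some class to 7, so 27·6 + 1 = 163.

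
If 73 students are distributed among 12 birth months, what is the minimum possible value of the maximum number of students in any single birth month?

The 12 birth months are the holes and the 73 students are the pigeons.
If every birth month held at most 6 students, the total would be at most 12 × 6 = 72, which is less than 73.
So some birth month holds at least ⌈73/12⌉ = 7 students.

7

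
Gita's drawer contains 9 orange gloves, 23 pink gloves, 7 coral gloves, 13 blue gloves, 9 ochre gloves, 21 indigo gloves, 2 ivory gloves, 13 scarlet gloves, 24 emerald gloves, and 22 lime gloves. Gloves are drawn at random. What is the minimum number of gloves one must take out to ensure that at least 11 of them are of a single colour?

The 10 colours are the holes; the gloves drawn are the pigeons.
To avoid 11 of any one colour, the worst case takes at most 10 of each colour, or every glove of a colour that has fewer than 10.
That gives 9 + 10 + 7 + 10 + 9 + 10 + 2 + 10 + 10 + 10 = 87 gloves with no colour reaching 11.
The next glove forces some colour to 11, so 87 + 1 = 88.

88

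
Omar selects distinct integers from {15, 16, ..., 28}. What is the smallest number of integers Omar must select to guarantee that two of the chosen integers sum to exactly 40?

Two chosen integers sum to 40 exactly when both halves of some pair {x, 40−x} with 15 ≤ x ≤ 40−x ≤ 25 are chosen — 5 such pairs.
The remaining 4 elements (those with no distinct partner in range) can never complete a 40-sum, so the worst case takes all of them and one from each pair: 4 + 5 = 9.
The 10th integer has to be the second member of some pair, so 9 + 1 = 10.

10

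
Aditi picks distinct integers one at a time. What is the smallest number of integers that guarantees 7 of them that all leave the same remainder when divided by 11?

By the pigeonhole principle, the 11 residue classes mod 11 are the pigeonholes.
With 66 integers one could put 6 in each residue class and have no class reach 7.
The 67th integer pushes some class to 7, so 11·6 + 1 = 67.

67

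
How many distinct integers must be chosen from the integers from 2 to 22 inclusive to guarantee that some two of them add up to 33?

Two chosen integers sum to 33 exactly when both halves of some pair {x, 33−x} with 11 ≤ x ≤ 33−x ≤ 22 are chosen — 6 such pairs.
The remaining 9 elements (those with no distinct partner in range) can never complete a 33-sum, so the worst case takes all of them and one from each pair: 9 + 6 = 15.
By the pigeonhole principle, the 16th integer has to be the second member of some pair, so 15 + 1 = 16.

16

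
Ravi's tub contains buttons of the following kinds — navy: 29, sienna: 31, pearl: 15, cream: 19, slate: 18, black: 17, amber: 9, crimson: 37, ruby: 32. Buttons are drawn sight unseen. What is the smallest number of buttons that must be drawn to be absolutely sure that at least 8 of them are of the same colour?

64

The 9 colours are the holes; the buttons drawn are the pigeons.
To avoid 8 of any one colour, the worst case takes at most 7 of each colour.
That gives 7 + 7 + 7 + 7 + 7 + 7 + 7 + 7 + 7 = 63 buttons with no colour reaching 8.
The next button forces some colour to 8, so 63 + 1 = 64.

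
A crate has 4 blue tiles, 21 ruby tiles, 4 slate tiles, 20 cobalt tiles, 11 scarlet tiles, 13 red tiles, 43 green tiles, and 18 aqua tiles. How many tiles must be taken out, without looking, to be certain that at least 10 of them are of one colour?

Pigeonhole: the 8 colours are the holes; the tiles drawn are the pigeons.
To avoid 10 of any one colour, the worst case takes at most 9 of each colour, or every tile of a colour that has fewer than 9.
That gives 4 + 9 + 4 + 9 + 9 + 9 + 9 + 9 = 62 tiles with no colour reaching 10.
The next tile forces some colour to 10, so 62 + 1 = 63.

63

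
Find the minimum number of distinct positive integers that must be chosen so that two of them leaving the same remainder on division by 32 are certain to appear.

33

By pigeonhole, the 32 residue classes mod 32 are the pigeonholes.
With 32 integers one could put 1 in each residue class and have no class reach 2.
The 33rd integer pushes some class to 2, so 32·1 + 1 = 33.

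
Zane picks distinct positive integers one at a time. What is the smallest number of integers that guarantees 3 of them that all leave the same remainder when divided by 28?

57

Pigeonhole: the 28 residue classes mod 28 are the pigeonholes.
With 56 integers one could put 2 in each residue class and have no class reach 3.
The 57th integer pushes some class to 3, so 28·2 + 1 = 57.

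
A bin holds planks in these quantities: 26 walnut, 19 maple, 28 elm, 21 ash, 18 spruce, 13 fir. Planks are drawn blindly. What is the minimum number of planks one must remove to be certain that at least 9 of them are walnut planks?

108

In the worst case for collecting walnut planks, every non-walnut plank comes out first.
There are 19 + 28 + 21 + 18 + 13 = 99 non-walnut planks altogether.
After those, each further plank must be walnut, so 99 + 9 = 108 draws guarantee 9 walnut planks.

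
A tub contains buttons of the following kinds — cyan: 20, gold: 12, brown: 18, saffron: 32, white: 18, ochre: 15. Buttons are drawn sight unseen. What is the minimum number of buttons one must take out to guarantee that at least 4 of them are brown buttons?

101

In the worst case for collecting brown buttons, every non-brown button comes out first.
There are 20 + 12 + 32 + 18 + 15 = 97 non-brown buttons altogether.
After those, each further button must be brown, so 97 + 4 = 101 draws guarantee 4 brown buttons.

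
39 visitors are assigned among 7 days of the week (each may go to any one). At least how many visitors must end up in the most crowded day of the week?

The 7 days of the week are the holes and the 39 visitors are the pigeons.
If every day of the week held at most 5 visitors, the total would be at most 7 × 5 = 35, which is less than 39.
So some day of the week holds at least ⌈39/7⌉ = 6 visitors.

6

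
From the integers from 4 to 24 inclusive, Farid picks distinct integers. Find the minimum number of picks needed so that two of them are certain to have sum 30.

13

Group the elements by complementary pair {x, 30−x}: {6,24}, {7,23}, {8,22}, …, giving 9 two-element pairs, the single value 15 (it cannot pair with itself since the integers are distinct), and 2 integers whose partner 30−x falls outside [4,24].
By pigeonhole, treating each of those 12 groups as a pigeonhole, one can pick one integer per group — 12 integers — with no two summing to 30.
The 13th integer lands in an occupied pair, forcing a sum of 30.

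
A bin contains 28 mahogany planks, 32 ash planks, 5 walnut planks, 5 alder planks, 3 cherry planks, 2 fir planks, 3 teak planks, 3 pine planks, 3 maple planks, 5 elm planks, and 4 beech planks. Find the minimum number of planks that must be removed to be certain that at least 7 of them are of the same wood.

46

By pigeonhole, put each drawn plank into a box by wood. The largest draw with every box below 7 takes min(count, 6) from each wood; woods with fewer than 6 contribute all they have.
Σ min(cᵢ, 6) = 6 + 6 + 5 + 5 + 3 + 2 + 3 + 3 + 3 + 5 + 4 = 45.
Draw number 45 + 1 = 46 must push one box to 7.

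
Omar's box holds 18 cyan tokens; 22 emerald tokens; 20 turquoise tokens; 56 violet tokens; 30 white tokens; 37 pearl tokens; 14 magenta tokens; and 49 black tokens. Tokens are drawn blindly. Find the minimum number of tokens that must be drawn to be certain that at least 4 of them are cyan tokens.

232

In the worst case for collecting cyan tokens, every non-cyan token comes out first.
There are 22 + 20 + 56 + 30 + 37 + 14 + 49 = 228 non-cyan tokens altogether.
After those, each further token must be cyan, so 228 + 4 = 232 draws guarantee 4 cyan tokens.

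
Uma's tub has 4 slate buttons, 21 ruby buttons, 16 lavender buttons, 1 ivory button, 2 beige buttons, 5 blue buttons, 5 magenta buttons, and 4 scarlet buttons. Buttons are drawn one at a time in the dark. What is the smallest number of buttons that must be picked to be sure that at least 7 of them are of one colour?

34

Put each drawn button into a box by colour. The largest draw with every box below 7 takes min(count, 6) from each colour; colours with fewer than 6 contribute all they have.
Σ min(cᵢ, 6) = 4 + 6 + 6 + 1 + 2 + 5 + 5 + 4 = 33.
Draw number 33 + 1 = 34 must push one box to 7.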